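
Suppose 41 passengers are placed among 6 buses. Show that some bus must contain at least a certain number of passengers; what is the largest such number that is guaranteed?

7

The 6 buses are the holes and the 41 passengers are the pigeons.
If every bus held at most 6 passengers, the total would be at most 6 × 6 = 36, which is less than 41.
So some bus holds at least ⌈41/6⌉ = 7 passengers.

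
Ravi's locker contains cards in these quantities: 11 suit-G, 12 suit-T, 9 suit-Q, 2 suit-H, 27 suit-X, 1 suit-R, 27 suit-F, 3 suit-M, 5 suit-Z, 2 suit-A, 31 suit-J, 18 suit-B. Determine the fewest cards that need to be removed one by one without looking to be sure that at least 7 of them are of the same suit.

56

By pigeonhole, the 12 suits are the holes; the cards drawn are the pigeons.
To avoid 7 of any one suit, the worst case takes at most 6 of each suit, or every card of a suit that has fewer than 6.
That gives 6 + 6 + 6 + 2 + 6 + 1 + 6 + 3 + 5 + 2 + 6 + 6 = 55 cards with no suit reaching 7.
The next card forces some suit to 7, so 55 + 1 = 56.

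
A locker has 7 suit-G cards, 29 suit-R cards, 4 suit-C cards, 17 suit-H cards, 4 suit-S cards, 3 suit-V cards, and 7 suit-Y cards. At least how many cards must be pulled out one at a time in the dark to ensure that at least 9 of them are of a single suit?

42

An adversary could hand out at most 8 cards per suit (5 suits run out sooner): 7 + 8 + 4 + 8 + 4 + 3 + 7 = 41 cards and still no suit has 9.
By the pigeonhole principle, one more card lands in a suit already at 8, so 42 draws are enough and 41 are not.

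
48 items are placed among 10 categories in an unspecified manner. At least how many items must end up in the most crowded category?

By pigeonhole, the 10 categories are the holes and the 48 items are the pigeons.
If every category held at most 4 items, the total would be at most 10 × 4 = 40, which is less than 48.
So some category holds at least ⌈48/10⌉ = 5 items.

5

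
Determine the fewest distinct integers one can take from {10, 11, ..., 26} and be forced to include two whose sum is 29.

Two chosen integers sum to 29 exactly when both halves of some pair {x, 29−x} with 10 ≤ x ≤ 29−x ≤ 19 are chosen — 5 such pairs.
The remaining 7 elements (those with no distinct partner in range) can never complete a 29-sum, so the worst case takes all of them and one from each pair: 7 + 5 = 12.
The 13th integer has to be the second member of some pair, so 12 + 1 = 13.

13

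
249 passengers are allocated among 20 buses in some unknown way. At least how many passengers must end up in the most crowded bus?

Pigeonhole: the 20 buses are the holes and the 249 passengers are the pigeons.
If every bus held at most 12 passengers, the total would be at most 20 × 12 = 240, which is less than 249.
So some bus holds at least ⌈249/20⌉ = 13 passengers.

13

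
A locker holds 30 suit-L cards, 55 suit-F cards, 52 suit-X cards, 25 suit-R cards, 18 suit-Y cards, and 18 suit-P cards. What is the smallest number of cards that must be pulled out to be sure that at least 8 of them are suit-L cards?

In the worst case for collecting suit-L cards, every non-suit-L card comes out first.
There are 55 + 52 + 25 + 18 + 18 = 168 non-suit-L cards altogether.
After those, each further card must be suit-L, so 168 + 8 = 176 draws guarantee 8 suit-L cards.

176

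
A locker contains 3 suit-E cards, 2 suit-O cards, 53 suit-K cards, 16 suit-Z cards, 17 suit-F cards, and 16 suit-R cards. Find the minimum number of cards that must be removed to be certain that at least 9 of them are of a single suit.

Put each drawn card into a box by suit. The largest draw with every box below 9 takes min(count, 8) from each suit; suits with fewer than 8 contribute all they have.
Σ min(cᵢ, 8) = 3 + 2 + 8 + 8 + 8 + 8 = 37.
Draw number 37 + 1 = 38 must push one box to 9.

38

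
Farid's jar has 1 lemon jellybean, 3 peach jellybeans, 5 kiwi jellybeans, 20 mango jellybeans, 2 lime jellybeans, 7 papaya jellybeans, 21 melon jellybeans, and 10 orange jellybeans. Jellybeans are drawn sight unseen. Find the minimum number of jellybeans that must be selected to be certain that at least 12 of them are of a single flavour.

An adversary could hand out at most 11 jellybeans per flavour (6 flavours run out sooner): 1 + 3 + 5 + 11 + 2 + 7 + 11 + 10 = 50 jellybeans and still no flavour has 12.
One more jellybean lands in a flavour already at 11, so 51 draws are enough and 50 are not.

51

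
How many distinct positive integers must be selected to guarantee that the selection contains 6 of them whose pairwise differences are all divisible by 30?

151

Integers whose pairwise differences are multiples of 30 are exactly those sharing a remainder mod 30. The 30 residue classes mod 30 are the pigeonholes.
With 150 integers one could put 5 in each residue class and have no class reach 6.
The 151st integer pushes some class to 6, so 30·5 + 1 = 151.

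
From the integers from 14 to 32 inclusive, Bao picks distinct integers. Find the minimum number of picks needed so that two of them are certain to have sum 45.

A set avoiding the sum 45 can contain at most one of each pair {x, 45−x}, plus the 1 element whose complement lies outside the range.
The integers 23, …, 32 (10 of them) are such a set: any two sum to at least 23+24 = 47 > 45.
Pigeonhole: any 11th integer completes one of the 9 pairs, so 11 choices force a sum of 45.

11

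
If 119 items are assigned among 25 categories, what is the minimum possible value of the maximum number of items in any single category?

Pigeonhole: the 25 categories are the holes and the 119 items are the pigeons.
If every category held at most 4 items, the total would be at most 25 × 4 = 100, which is less than 119.
So some category holds at least ⌈119/25⌉ = 5 items.

5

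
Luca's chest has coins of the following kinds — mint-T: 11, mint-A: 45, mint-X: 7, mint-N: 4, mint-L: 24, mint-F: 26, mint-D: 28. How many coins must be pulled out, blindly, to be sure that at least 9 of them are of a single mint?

The 7 mints are the holes; the coins drawn are the pigeons.
To avoid 9 of any one mint, the worst case takes at most 8 of each mint, or every coin of a mint that has fewer than 8.
That gives 8 + 8 + 7 + 4 + 8 + 8 + 8 = 51 coins with no mint reaching 9.
The next coin forces some mint to 9, so 51 + 1 = 52.

52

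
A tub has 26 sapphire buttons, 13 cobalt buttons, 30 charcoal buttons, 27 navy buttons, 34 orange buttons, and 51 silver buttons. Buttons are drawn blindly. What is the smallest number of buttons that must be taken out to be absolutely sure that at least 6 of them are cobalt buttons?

174

In the worst case for collecting cobalt buttons, every non-cobalt button comes out first.
There are 26 + 30 + 27 + 34 + 51 = 168 non-cobalt buttons altogether.
After those, each further button must be cobalt, so 168 + 6 = 174 draws guarantee 6 cobalt buttons.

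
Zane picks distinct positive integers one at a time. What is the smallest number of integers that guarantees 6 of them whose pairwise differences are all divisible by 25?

126

Integers whose pairwise differences are multiples of 25 are exactly those sharing a remainder mod 25. The 25 residue classes mod 25 are the pigeonholes.
With 125 integers one could put 5 in each residue class and have no class reach 6.
The 126th integer pushes some class to 6, so 25·5 + 1 = 126.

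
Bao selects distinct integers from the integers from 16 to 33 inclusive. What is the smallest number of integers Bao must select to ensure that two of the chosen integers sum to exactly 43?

13

A set avoiding the sum 43 can contain at most one of each pair {x, 43−x}, plus the 6 elements whose complement lies outside the range.
The integers 22, …, 33 (12 of them) are such a set: any two sum to at least 22+23 = 45 > 43.
Any 13th integer completes one of the 6 pairs, so 13 choices force a sum of 43.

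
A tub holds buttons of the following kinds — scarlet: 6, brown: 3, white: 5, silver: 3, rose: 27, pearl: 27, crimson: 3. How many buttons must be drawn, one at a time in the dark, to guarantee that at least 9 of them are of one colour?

37

The 7 colours are the holes; the buttons drawn are the pigeons.
To avoid 9 of any one colour, the worst case takes at most 8 of each colour, or every button of a colour that has fewer than 8.
That gives 6 + 3 + 5 + 3 + 8 + 8 + 3 = 36 buttons with no colour reaching 9.
The next button forces some colour to 9, so 36 + 1 = 37.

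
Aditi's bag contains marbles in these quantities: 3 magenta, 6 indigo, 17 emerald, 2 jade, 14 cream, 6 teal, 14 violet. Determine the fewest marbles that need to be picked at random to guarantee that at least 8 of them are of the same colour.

The 7 colours are the holes; the marbles drawn are the pigeons.
To avoid 8 of any one colour, the worst case takes at most 7 of each colour, or every marble of a colour that has fewer than 7.
That gives 3 + 6 + 7 + 2 + 7 + 6 + 7 = 38 marbles with no colour reaching 8.
The next marble forces some colour to 8, so 38 + 1 = 39.

39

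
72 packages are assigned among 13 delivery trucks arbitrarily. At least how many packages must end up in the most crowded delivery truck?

By pigeonhole, the 13 delivery trucks are the holes and the 72 packages are the pigeons.
If every delivery truck held at most 5 packages, the total would be at most 13 × 5 = 65, which is less than 72.
So some delivery truck holds at least ⌈72/13⌉ = 6 packages.

6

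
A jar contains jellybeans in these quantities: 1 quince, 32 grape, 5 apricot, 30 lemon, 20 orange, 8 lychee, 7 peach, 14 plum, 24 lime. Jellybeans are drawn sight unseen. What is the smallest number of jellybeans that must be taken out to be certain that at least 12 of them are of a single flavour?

77

Pigeonhole: put each drawn jellybean into a box by flavour. The largest draw with every box below 12 takes min(count, 11) from each flavour; flavours with fewer than 11 contribute all they have.
Σ min(cᵢ, 11) = 1 + 11 + 5 + 11 + 11 + 8 + 7 + 11 + 11 = 76.
Draw number 76 + 1 = 77 must push one box to 12.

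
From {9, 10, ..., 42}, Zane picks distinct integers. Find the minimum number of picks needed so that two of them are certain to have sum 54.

20

Two chosen integers sum to 54 exactly when both halves of some pair {x, 54−x} with 12 ≤ x ≤ 54−x ≤ 42 are chosen — 15 such pairs.
The remaining 4 elements (those with no distinct partner in range) can never complete a 54-sum, so the worst case takes all of them and one from each pair: 4 + 15 = 19.
Pigeonhole: the 20th integer has to be the second member of some pair, so 19 + 1 = 20.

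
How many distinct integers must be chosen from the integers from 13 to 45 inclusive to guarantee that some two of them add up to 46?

Two chosen integers sum to 46 exactly when both halves of some pair {x, 46−x} with 13 ≤ x ≤ 46−x ≤ 33 are chosen — 10 such pairs.
The remaining 13 elements (those with no distinct partner in range) can never complete a 46-sum, so the worst case takes all of them and one from each pair: 13 + 10 = 23.
The 24th integer has to be the second member of some pair, so 23 + 1 = 24.

24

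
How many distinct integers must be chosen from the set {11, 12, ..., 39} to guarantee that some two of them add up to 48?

17

A set avoiding the sum 48 can contain at most one of each pair {x, 48−x}, plus the 3 elements whose complement lies outside the range or equal to its own complement.
The integers 24, …, 39 (16 of them) are such a set: any two sum to at least 24+25 = 49 > 48.
By pigeonhole, any 17th integer completes one of the 13 pairs, so 17 choices force a sum of 48.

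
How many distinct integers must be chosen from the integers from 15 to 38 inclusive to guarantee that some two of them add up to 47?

16

A set avoiding the sum 47 can contain at most one of each pair {x, 47−x}, plus the 6 elements whose complement lies outside the range.
The integers 24, …, 38 (15 of them) are such a set: any two sum to at least 24+25 = 49 > 47.
By the pigeonhole principle, any 16th integer completes one of the 9 pairs, so 16 choices force a sum of 47.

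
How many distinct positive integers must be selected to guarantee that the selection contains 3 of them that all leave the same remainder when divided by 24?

The 24 residue classes mod 24 are the pigeonholes.
With 48 integers one could put 2 in each residue class and have no class reach 3.
The 49th integer pushes some class to 3, so 24·2 + 1 = 49.

49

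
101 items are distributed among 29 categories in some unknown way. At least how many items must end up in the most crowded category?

By the pigeonhole principle, the 29 categories are the holes and the 101 items are the pigeons.
If every category held at most 3 items, the total would be at most 29 × 3 = 87, which is less than 101.
So some category holds at least ⌈101/29⌉ = 4 items.

4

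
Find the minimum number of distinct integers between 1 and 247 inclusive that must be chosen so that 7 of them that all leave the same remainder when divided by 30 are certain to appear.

181

Pigeonhole: the 30 residue classes mod 30 are the pigeonholes.
With 180 integers one could put 6 in each residue class and have no class reach 7.
The 181st integer pushes some class to 7, so 30·6 + 1 = 181.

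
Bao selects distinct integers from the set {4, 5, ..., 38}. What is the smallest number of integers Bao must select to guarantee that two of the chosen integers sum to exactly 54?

25

Group the elements by complementary pair {x, 54−x}: {16,38}, {17,37}, {18,36}, …, giving 11 two-element pairs, the single value 27 (it cannot pair with itself since the integers are distinct), and 12 integers whose partner 54−x falls outside [4,38].
By the pigeonhole principle, treating each of those 24 groups as a pigeonhole, one can pick one integer per group — 24 integers — with no two summing to 54.
The 25th integer lands in an occupied pair, forcing a sum of 54.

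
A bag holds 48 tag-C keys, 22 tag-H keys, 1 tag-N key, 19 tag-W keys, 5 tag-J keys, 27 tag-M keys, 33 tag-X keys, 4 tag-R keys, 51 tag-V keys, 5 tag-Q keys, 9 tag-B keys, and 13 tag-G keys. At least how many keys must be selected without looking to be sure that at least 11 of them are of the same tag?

The 12 tags are the holes; the keys drawn are the pigeons.
To avoid 11 of any one tag, the worst case takes at most 10 of each tag, or every key of a tag that has fewer than 10.
That gives 10 + 10 + 1 + 10 + 5 + 10 + 10 + 4 + 10 + 5 + 9 + 10 = 94 keys with no tag reaching 11.
The next key forces some tag to 11, so 94 + 1 = 95.

95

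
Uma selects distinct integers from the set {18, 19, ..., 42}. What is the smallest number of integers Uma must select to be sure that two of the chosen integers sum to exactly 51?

18

Two chosen integers sum to 51 exactly when both halves of some pair {x, 51−x} with 18 ≤ x ≤ 51−x ≤ 33 are chosen — 8 such pairs.
The remaining 9 elements (those with no distinct partner in range) can never complete a 51-sum, so the worst case takes all of them and one from each pair: 9 + 8 = 17.
The 18th integer has to be the second member of some pair, so 17 + 1 = 18.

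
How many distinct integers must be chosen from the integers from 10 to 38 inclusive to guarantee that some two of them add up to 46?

Group the elements by complementary pair {x, 46−x}: {10,36}, {11,35}, {12,34}, …, giving 13 two-element pairs, the single value 23 (it cannot pair with itself since the integers are distinct), and 2 integers whose partner 46−x falls outside [10,38].
Treating each of those 16 groups as a pigeonhole, one can pick one integer per group — 16 integers — with no two summing to 46.
The 17th integer lands in an occupied pair, forcing a sum of 46.

17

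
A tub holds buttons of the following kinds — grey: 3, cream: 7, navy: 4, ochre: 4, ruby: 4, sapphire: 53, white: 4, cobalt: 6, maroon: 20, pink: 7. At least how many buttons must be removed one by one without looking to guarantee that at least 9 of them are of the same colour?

56

An adversary could hand out at most 8 buttons per colour (8 colours run out sooner): 3 + 7 + 4 + 4 + 4 + 8 + 4 + 6 + 8 + 7 = 55 buttons and still no colour has 9.
One more button lands in a colour already at 8, so 56 draws are enough and 55 are not.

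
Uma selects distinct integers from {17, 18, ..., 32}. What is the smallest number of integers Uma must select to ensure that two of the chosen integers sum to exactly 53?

Group the elements by complementary pair {x, 53−x}: {21,32}, {22,31}, {23,30}, …, giving 6 two-element pairs and 4 integers whose partner 53−x falls outside [17,32].
Treating each of those 10 groups as a pigeonhole, one can pick one integer per group — 10 integers — with no two summing to 53.
The 11th integer lands in an occupied pair, forcing a sum of 53.

11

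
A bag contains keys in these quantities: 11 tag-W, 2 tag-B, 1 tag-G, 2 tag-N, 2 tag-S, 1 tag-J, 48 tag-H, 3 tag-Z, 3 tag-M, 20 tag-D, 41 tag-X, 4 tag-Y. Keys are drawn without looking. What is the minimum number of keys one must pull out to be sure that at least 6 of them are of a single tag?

Put each drawn key into a box by tag. The largest draw with every box below 6 takes min(count, 5) from each tag; tags with fewer than 5 contribute all they have.
Σ min(cᵢ, 5) = 5 + 2 + 1 + 2 + 2 + 1 + 5 + 3 + 3 + 5 + 5 + 4 = 38.
Draw number 38 + 1 = 39 must push one box to 6.

39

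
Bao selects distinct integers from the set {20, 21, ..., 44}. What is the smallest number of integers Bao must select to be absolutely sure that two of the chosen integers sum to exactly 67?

15

A set avoiding the sum 67 can contain at most one of each pair {x, 67−x}, plus the 3 elements whose complement lies outside the range.
The integers 20, …, 33 (14 of them) are such a set: any two sum to at least 20+21 = 41 and at most 32+33 = 65 < 67.
By the pigeonhole principle, any 15th integer completes one of the 11 pairs, so 15 choices force a sum of 67.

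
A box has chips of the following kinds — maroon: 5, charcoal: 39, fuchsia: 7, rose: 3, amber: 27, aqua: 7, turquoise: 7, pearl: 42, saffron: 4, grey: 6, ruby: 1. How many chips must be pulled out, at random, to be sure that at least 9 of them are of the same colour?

65

An adversary could hand out at most 8 chips per colour (8 colours run out sooner): 5 + 8 + 7 + 3 + 8 + 7 + 7 + 8 + 4 + 6 + 1 = 64 chips and still no colour has 9.
One more chip lands in a colour already at 8, so 65 draws are enough and 64 are not.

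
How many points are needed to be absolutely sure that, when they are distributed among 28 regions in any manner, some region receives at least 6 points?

With 140 points one could put exactly 5 in each of the 28 regions, and no region would reach 6.
One more point must land in a region that already has 5, giving it 6.
So 28 × 5 + 1 = 141 points are required.

141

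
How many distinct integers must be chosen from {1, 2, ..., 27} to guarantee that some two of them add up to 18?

20

Group the elements by complementary pair {x, 18−x}: {1,17}, {2,16}, {3,15}, …, giving 8 two-element pairs, the single value 9 (it cannot pair with itself since the integers are distinct), and 10 integers whose partner 18−x falls outside [1,27].
By pigeonhole, treating each of those 19 groups as a pigeonhole, one can pick one integer per group — 19 integers — with no two summing to 18.
The 20th integer lands in an occupied pair, forcing a sum of 18.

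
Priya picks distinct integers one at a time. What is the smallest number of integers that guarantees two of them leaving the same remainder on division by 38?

39

By pigeonhole, the 38 residue classes mod 38 are the pigeonholes.
With 38 integers one could put 1 in each residue class and have no class reach 2.
The 39th integer pushes some class to 2, so 38·1 + 1 = 39.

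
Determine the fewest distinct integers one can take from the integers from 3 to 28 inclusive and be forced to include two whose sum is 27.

A set avoiding the sum 27 can contain at most one of each pair {x, 27−x}, plus the 4 elements whose complement lies outside the range.
The integers 14, …, 28 (15 of them) are such a set: any two sum to at least 14+15 = 29 > 27.
Any 16th integer completes one of the 11 pairs, so 16 choices force a sum of 27.

16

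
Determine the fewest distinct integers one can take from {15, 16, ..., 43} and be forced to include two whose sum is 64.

19

Two chosen integers sum to 64 exactly when both halves of some pair {x, 64−x} with 21 ≤ x ≤ 64−x ≤ 43 are chosen — 11 such pairs.
The remaining 7 elements (those with no distinct partner in range) can never complete a 64-sum, so the worst case takes all of them and one from each pair: 7 + 11 = 18.
By pigeonhole, the 19th integer has to be the second member of some pair, so 18 + 1 = 19.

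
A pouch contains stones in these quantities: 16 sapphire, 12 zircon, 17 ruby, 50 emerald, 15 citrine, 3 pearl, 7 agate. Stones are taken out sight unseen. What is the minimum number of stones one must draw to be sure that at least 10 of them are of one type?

56

An adversary could hand out at most 9 stones per type (pearl, agate run out sooner): 9 + 9 + 9 + 9 + 9 + 3 + 7 = 55 stones and still no type has 10.
By the pigeonhole principle, one more stone lands in a type already at 9, so 56 draws are enough and 55 are not.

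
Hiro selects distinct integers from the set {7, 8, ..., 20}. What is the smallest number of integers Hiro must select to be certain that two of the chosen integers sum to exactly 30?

A set avoiding the sum 30 can contain at most one of each pair {x, 30−x}, plus the 4 elements whose complement lies outside the range or equal to its own complement.
The integers 7, …, 15 (9 of them) are such a set: any two sum to at least 7+8 = 15 and at most 14+15 = 29 < 30.
Any 10th integer completes one of the 5 pairs, so 10 choices force a sum of 30.

10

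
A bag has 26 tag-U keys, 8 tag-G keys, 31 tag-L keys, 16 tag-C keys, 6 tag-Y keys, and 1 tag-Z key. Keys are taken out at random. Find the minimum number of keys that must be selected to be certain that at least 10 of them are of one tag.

43

An adversary could hand out at most 9 keys per tag (tag-G, tag-Y, tag-Z run out sooner): 9 + 8 + 9 + 9 + 6 + 1 = 42 keys and still no tag has 10.
By pigeonhole, one more key lands in a tag already at 9, so 43 draws are enough and 42 are not.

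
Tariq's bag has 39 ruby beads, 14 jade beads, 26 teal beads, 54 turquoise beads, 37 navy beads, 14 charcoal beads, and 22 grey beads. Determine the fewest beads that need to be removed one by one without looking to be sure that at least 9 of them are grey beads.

In the worst case for collecting grey beads, every non-grey bead comes out first.
There are 39 + 14 + 26 + 54 + 37 + 14 = 184 non-grey beads altogether.
After those, each further bead must be grey, so 184 + 9 = 193 draws guarantee 9 grey beads.

193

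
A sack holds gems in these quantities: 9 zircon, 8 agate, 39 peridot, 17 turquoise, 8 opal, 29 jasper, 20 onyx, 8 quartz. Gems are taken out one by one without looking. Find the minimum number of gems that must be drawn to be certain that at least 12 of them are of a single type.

An adversary could hand out at most 11 gems per type (4 types run out sooner): 9 + 8 + 11 + 11 + 8 + 11 + 11 + 8 = 77 gems and still no type has 12.
One more gem lands in a type already at 11, so 78 draws are enough and 77 are not.

78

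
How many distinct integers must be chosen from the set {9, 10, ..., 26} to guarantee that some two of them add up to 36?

11

Group the elements by complementary pair {x, 36−x}: {10,26}, {11,25}, {12,24}, …, giving 8 two-element pairs, the single value 18 (it cannot pair with itself since the integers are distinct), and 1 integer whose partner 36−x falls outside [9,26].
By pigeonhole, treating each of those 10 groups as a pigeonhole, one can pick one integer per group — 10 integers — with no two summing to 36.
The 11th integer lands in an occupied pair, forcing a sum of 36.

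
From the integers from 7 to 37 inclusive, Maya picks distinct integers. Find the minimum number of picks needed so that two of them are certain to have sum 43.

17

A set avoiding the sum 43 can contain at most one of each pair {x, 43−x}, plus the 1 element whose complement lies outside the range.
The integers 22, …, 37 (16 of them) are such a set: any two sum to at least 22+23 = 45 > 43.
Pigeonhole: any 17th integer completes one of the 15 pairs, so 17 choices force a sum of 43.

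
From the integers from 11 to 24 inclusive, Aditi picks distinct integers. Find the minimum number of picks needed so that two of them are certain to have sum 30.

A set avoiding the sum 30 can contain at most one of each pair {x, 30−x}, plus the 6 elements whose complement lies outside the range or equal to its own complement.
The integers 15, …, 24 (10 of them) are such a set: any two sum to at least 15+16 = 31 > 30.
By pigeonhole, any 11th integer completes one of the 4 pairs, so 11 choices force a sum of 30.

11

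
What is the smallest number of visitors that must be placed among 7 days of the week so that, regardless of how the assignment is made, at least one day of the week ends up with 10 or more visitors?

With 63 visitors one could put exactly 9 in each of the 7 days of the week, and no day of the week would reach 10.
By the pigeonhole principle, one more visitor must land in a day of the week that already has 9, giving it 10.
So 7 × 9 + 1 = 64 visitors are required.

64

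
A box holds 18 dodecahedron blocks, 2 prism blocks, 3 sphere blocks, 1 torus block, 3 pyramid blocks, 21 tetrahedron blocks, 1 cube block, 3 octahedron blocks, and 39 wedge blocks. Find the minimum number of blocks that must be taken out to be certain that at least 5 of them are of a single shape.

Put each drawn block into a box by shape. The largest draw with every box below 5 takes min(count, 4) from each shape; shapes with fewer than 4 contribute all they have.
Σ min(cᵢ, 4) = 4 + 2 + 3 + 1 + 3 + 4 + 1 + 3 + 4 = 25.
Draw number 25 + 1 = 26 must push one box to 5.

26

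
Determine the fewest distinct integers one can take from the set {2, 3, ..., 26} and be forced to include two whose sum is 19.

Group the elements by complementary pair {x, 19−x}: {2,17}, {3,16}, {4,15}, …, giving 8 two-element pairs and 9 integers whose partner 19−x falls outside [2,26].
Pigeonhole: treating each of those 17 groups as a pigeonhole, one can pick one integer per group — 17 integers — with no two summing to 19.
The 18th integer lands in an occupied pair, forcing a sum of 19.

18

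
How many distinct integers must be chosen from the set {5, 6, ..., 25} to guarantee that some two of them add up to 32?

Two chosen integers sum to 32 exactly when both halves of some pair {x, 32−x} with 7 ≤ x ≤ 32−x ≤ 25 are chosen — 9 such pairs.
The remaining 3 elements (those with no distinct partner in range) can never complete a 32-sum, so the worst case takes all of them and one from each pair: 3 + 9 = 12.
Pigeonhole: the 13th integer has to be the second member of some pair, so 12 + 1 = 13.

13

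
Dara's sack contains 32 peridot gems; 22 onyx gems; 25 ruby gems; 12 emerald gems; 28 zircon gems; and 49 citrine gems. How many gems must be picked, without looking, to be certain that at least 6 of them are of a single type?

31

The 6 types are the holes; the gems drawn are the pigeons.
To avoid 6 of any one type, the worst case takes at most 5 of each type.
That gives 5 + 5 + 5 + 5 + 5 + 5 = 30 gems with no type reaching 6.
The next gem forces some type to 6, so 30 + 1 = 31.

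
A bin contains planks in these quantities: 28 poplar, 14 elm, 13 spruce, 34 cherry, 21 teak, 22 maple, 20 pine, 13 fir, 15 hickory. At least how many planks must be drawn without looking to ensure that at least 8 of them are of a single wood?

64

Put each drawn plank into a box by wood. The largest draw with every box below 8 takes min(count, 7) from each wood.
Σ min(cᵢ, 7) = 7 + 7 + 7 + 7 + 7 + 7 + 7 + 7 + 7 = 63.
Draw number 63 + 1 = 64 must push one box to 8.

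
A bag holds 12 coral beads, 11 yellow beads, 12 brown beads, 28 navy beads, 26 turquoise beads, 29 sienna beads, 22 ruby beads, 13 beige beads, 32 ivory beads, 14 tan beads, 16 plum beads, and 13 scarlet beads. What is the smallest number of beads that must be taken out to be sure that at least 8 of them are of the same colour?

85

An adversary could hand out at most 7 beads per colour: 7 + 7 + 7 + 7 + 7 + 7 + 7 + 7 + 7 + 7 + 7 + 7 = 84 beads and still no colour has 8.
Pigeonhole: one more bead lands in a colour already at 7, so 85 draws are enough and 84 are not.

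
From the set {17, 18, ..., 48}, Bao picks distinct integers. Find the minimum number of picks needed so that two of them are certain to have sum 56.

22

Two chosen integers sum to 56 exactly when both halves of some pair {x, 56−x} with 17 ≤ x ≤ 56−x ≤ 39 are chosen — 11 such pairs.
The remaining 10 elements (those with no distinct partner in range) can never complete a 56-sum, so the worst case takes all of them and one from each pair: 10 + 11 = 21.
The 22nd integer has to be the second member of some pair, so 21 + 1 = 22.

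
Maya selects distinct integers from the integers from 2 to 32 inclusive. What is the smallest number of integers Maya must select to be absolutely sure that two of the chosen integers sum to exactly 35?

Group the elements by complementary pair {x, 35−x}: {3,32}, {4,31}, {5,30}, …, giving 15 two-element pairs and 1 integer whose partner 35−x falls outside [2,32].
Pigeonhole: treating each of those 16 groups as a pigeonhole, one can pick one integer per group — 16 integers — with no two summing to 35.
The 17th integer lands in an occupied pair, forcing a sum of 35.

17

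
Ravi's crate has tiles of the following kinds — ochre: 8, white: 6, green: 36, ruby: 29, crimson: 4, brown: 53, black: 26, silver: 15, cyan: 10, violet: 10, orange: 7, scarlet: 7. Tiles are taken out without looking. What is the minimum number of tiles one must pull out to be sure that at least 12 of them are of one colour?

108

An adversary could hand out at most 11 tiles per colour (7 colours run out sooner): 8 + 6 + 11 + 11 + 4 + 11 + 11 + 11 + 10 + 10 + 7 + 7 = 107 tiles and still no colour has 12.
One more tile lands in a colour already at 11, so 108 draws are enough and 107 are not.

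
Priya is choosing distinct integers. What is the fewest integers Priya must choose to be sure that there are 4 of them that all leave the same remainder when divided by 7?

22

The 7 residue classes mod 7 are the pigeonholes.
With 21 integers one could put 3 in each residue class and have no class reach 4.
The 22nd integer pushes some class to 4, so 7·3 + 1 = 22.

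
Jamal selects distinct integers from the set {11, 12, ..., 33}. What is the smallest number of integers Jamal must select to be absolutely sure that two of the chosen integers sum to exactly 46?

14

Group the elements by complementary pair {x, 46−x}: {13,33}, {14,32}, {15,31}, …, giving 10 two-element pairs, the single value 23 (it cannot pair with itself since the integers are distinct), and 2 integers whose partner 46−x falls outside [11,33].
Treating each of those 13 groups as a pigeonhole, one can pick one integer per group — 13 integers — with no two summing to 46.
The 14th integer lands in an occupied pair, forcing a sum of 46.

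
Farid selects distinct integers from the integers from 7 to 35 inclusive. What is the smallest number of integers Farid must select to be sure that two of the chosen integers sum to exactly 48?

19

Group the elements by complementary pair {x, 48−x}: {13,35}, {14,34}, {15,33}, …, giving 11 two-element pairs; the single value 24 (it cannot pair with itself since the integers are distinct); and 6 integers whose partner 48−x falls outside [7,35].
Treating each of those 18 groups as a pigeonhole, one can pick one integer per group — 18 integers — with no two summing to 48.
The 19th integer lands in an occupied pair, forcing a sum of 48.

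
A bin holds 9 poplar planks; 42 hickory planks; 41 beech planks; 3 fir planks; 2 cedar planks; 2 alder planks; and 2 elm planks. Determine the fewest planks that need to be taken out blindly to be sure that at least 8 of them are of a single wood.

An adversary could hand out at most 7 planks per wood (4 woods run out sooner): 7 + 7 + 7 + 3 + 2 + 2 + 2 = 30 planks and still no wood has 8.
By the pigeonhole principle, one more plank lands in a wood already at 7, so 31 draws are enough and 30 are not.

31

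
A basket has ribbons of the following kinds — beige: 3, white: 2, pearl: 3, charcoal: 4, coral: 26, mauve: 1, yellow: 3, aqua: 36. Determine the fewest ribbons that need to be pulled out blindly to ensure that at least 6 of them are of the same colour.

By pigeonhole, put each drawn ribbon into a box by colour. The largest draw with every box below 6 takes min(count, 5) from each colour; colours with fewer than 5 contribute all they have.
Σ min(cᵢ, 5) = 3 + 2 + 3 + 4 + 5 + 1 + 3 + 5 = 26.
Draw number 26 + 1 = 27 must push one box to 6.

27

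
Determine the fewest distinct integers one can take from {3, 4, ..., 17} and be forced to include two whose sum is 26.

12

Group the elements by complementary pair {x, 26−x}: {9,17}, {10,16}, {11,15}, …, giving 4 two-element pairs, the single value 13 (it cannot pair with itself since the integers are distinct), and 6 integers whose partner 26−x falls outside [3,17].
By pigeonhole, treating each of those 11 groups as a pigeonhole, one can pick one integer per group — 11 integers — with no two summing to 26.
The 12th integer lands in an occupied pair, forcing a sum of 26.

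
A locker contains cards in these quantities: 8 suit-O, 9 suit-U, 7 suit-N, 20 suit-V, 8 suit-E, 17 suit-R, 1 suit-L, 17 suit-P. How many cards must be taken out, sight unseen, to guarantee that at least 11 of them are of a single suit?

64

The 8 suits are the holes; the cards drawn are the pigeons.
To avoid 11 of any one suit, the worst case takes at most 10 of each suit, or every card of a suit that has fewer than 10.
That gives 8 + 9 + 7 + 10 + 8 + 10 + 1 + 10 = 63 cards with no suit reaching 11.
The next card forces some suit to 11, so 63 + 1 = 64.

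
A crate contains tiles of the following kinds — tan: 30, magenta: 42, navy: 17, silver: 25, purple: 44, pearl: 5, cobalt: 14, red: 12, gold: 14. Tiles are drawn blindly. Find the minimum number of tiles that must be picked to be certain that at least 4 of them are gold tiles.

In the worst case for collecting gold tiles, every non-gold tile comes out first.
There are 30 + 42 + 17 + 25 + 44 + 5 + 14 + 12 = 189 non-gold tiles altogether.
After those, each further tile must be gold, so 189 + 4 = 193 draws guarantee 4 gold tiles.

193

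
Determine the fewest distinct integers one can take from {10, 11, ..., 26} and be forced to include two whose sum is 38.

Group the elements by complementary pair {x, 38−x}: {12,26}, {13,25}, {14,24}, …, giving 7 two-element pairs, the single value 19 (it cannot pair with itself since the integers are distinct), and 2 integers whose partner 38−x falls outside [10,26].
By pigeonhole, treating each of those 10 groups as a pigeonhole, one can pick one integer per group — 10 integers — with no two summing to 38.
The 11th integer lands in an occupied pair, forcing a sum of 38.

11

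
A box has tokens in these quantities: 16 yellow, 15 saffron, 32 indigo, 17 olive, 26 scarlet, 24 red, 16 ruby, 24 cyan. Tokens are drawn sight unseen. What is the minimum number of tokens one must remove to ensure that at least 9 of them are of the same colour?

Pigeonhole: put each drawn token into a box by colour. The largest draw with every box below 9 takes min(count, 8) from each colour.
Σ min(cᵢ, 8) = 8 + 8 + 8 + 8 + 8 + 8 + 8 + 8 = 64.
Draw number 64 + 1 = 65 must push one box to 9.

65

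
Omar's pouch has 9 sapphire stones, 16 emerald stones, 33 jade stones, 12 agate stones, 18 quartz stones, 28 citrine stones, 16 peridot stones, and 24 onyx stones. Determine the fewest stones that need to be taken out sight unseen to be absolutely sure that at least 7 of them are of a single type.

49

Put each drawn stone into a box by type. The largest draw with every box below 7 takes min(count, 6) from each type.
Σ min(cᵢ, 6) = 6 + 6 + 6 + 6 + 6 + 6 + 6 + 6 = 48.
Draw number 48 + 1 = 49 must push one box to 7.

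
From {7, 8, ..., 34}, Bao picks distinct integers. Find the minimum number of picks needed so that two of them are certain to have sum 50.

20

A set avoiding the sum 50 can contain at most one of each pair {x, 50−x}, plus the 10 elements whose complement lies outside the range or equal to its own complement.
The integers 7, …, 25 (19 of them) are such a set: any two sum to at least 7+8 = 15 and at most 24+25 = 49 < 50.
By the pigeonhole principle, any 20th integer completes one of the 9 pairs, so 20 choices force a sum of 50.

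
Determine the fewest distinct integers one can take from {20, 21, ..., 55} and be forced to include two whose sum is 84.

Group the elements by complementary pair {x, 84−x}: {29,55}, {30,54}, {31,53}, …, giving 13 two-element pairs; the single value 42 (it cannot pair with itself since the integers are distinct); and 9 integers whose partner 84−x falls outside [20,55].
Treating each of those 23 groups as a pigeonhole, one can pick one integer per group — 23 integers — with no two summing to 84.
The 24th integer lands in an occupied pair, forcing a sum of 84.

24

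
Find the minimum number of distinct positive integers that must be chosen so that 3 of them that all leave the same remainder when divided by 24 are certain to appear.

By the pigeonhole principle, the 24 residue classes mod 24 are the pigeonholes.
With 48 integers one could put 2 in each residue class and have no class reach 3.
The 49th integer pushes some class to 3, so 24·2 + 1 = 49.

49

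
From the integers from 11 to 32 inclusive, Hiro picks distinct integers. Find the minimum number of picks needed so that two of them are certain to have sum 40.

Group the elements by complementary pair {x, 40−x}: {11,29}, {12,28}, {13,27}, …, giving 9 two-element pairs; the single value 20 (it cannot pair with itself since the integers are distinct); and 3 integers whose partner 40−x falls outside [11,32].
Treating each of those 13 groups as a pigeonhole, one can pick one integer per group — 13 integers — with no two summing to 40.
The 14th integer lands in an occupied pair, forcing a sum of 40.

14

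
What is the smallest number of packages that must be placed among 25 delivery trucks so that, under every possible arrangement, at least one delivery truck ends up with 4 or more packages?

76

With 75 packages one could put exactly 3 in each of the 25 delivery trucks, and no delivery truck would reach 4.
One more package must land in a delivery truck that already has 3, giving it 4.
So 25 × 3 + 1 = 76 packages are required.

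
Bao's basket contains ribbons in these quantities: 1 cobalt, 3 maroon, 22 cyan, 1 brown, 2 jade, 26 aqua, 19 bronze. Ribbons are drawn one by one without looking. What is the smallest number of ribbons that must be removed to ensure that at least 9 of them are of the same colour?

32

By pigeonhole, the 7 colours are the holes; the ribbons drawn are the pigeons.
To avoid 9 of any one colour, the worst case takes at most 8 of each colour, or every ribbon of a colour that has fewer than 8.
That gives 1 + 3 + 8 + 1 + 2 + 8 + 8 = 31 ribbons with no colour reaching 9.
The next ribbon forces some colour to 9, so 31 + 1 = 32.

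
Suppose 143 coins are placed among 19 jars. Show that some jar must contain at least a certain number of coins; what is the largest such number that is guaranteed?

The 19 jars are the holes and the 143 coins are the pigeons.
If every jar held at most 7 coins, the total would be at most 19 × 7 = 133, which is less than 143.
So some jar holds at least ⌈143/19⌉ = 8 coins.

8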